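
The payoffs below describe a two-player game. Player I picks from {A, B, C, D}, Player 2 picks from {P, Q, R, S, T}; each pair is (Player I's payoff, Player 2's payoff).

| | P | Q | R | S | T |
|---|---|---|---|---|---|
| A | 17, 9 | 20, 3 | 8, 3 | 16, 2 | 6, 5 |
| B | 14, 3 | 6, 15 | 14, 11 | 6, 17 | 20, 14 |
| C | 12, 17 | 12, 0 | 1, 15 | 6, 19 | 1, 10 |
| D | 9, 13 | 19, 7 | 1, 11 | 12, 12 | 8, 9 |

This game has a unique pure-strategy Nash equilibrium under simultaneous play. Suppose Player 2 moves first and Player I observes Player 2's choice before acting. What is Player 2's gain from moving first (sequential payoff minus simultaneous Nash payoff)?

5

Backward induction with Player 2 moving first.
- P → Player I plays A (best of 17, 14, 12, 9); Player 2 gets 9.
- Q → Player I plays A (best of 20, 6, 12, 19); Player 2 gets 3.
- R → Player I plays B (best of 8, 14, 1, 1); Player 2 gets 11.
- S → Player I plays A (best of 16, 6, 6, 12); Player 2 gets 2.
- T → Player I plays B (best of 6, 20, 1, 8); Player 2 gets 14.
Maximizing over 9, 3, 11, 2, 14, Player 2 chooses T. Subgame-perfect outcome: (B, T) with payoffs (20, 14).
Now find the simultaneous Nash equilibrium.
Player I's best replies: P→A; Q→A; R→B; S→A; T→B.
Player 2's best replies: A→P; B→S; C→S; D→P.
Only (A, P) has each player best-responding; Nash payoffs (17, 9).
Player 2's commitment gain: 14 − 9 = 5.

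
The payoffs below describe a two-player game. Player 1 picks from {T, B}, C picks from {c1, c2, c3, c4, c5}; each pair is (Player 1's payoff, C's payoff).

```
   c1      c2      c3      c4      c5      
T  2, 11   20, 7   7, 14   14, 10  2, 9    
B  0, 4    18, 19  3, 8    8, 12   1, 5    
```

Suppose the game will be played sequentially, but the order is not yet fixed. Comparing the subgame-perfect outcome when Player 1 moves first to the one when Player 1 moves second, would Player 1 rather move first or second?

first

If Player 1 leads: C's best replies are T→c3, B→c2; Player 1's induced payoffs 7, 18; outcome (B, c2), payoffs (18, 19).
If C leads: Player 1's best replies are c1→T, c2→T, c3→T, c4→T, c5→T; C's induced payoffs 11, 7, 14, 10, 9; outcome (T, c3), payoffs (7, 14).
Player 1 gets 18 moving first and 7 moving second, so Player 1 prefers to move first.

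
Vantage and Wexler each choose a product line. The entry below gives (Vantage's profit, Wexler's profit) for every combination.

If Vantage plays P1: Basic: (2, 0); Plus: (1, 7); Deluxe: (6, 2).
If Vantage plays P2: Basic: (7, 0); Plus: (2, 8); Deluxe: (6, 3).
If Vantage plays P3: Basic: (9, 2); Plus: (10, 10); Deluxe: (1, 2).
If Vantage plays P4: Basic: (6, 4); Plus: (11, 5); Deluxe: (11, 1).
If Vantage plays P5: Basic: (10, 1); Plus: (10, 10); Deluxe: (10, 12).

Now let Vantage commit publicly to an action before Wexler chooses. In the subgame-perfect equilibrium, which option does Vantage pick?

Wexler best-responds to each possible Vantage move:
- P1 → Wexler plays Plus (best of 0, 7, 2); Vantage gets 1.
- P2 → Wexler plays Plus (best of 0, 8, 3); Vantage gets 2.
- P3 → Wexler plays Plus (best of 2, 10, 2); Vantage gets 10.
- P4 → Wexler plays Plus (best of 4, 5, 1); Vantage gets 11.
- P5 → Wexler plays Deluxe (best of 1, 10, 12); Vantage gets 10.
Among 1, 2, 10, 11, 10, the best is 11 at P4. Subgame-perfect outcome: (P4, Plus) with payoffs (11, 5).

P4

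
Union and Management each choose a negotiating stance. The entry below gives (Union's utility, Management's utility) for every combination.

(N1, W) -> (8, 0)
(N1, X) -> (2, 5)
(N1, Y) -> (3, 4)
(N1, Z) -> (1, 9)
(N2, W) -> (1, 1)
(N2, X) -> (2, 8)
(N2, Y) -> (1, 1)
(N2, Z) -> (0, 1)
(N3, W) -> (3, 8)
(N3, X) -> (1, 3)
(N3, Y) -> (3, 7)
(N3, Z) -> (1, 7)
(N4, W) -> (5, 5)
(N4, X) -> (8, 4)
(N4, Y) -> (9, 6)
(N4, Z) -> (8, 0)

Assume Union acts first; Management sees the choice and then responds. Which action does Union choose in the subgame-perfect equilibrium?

N4

Management best-responds to each possible Union move:
- N1 → Management plays Z (best of 0, 5, 4, 9); Union gets 1.
- N2 → Management plays X (best of 1, 8, 1, 1); Union gets 2.
- N3 → Management plays W (best of 8, 3, 7, 7); Union gets 3.
- N4 → Management plays Y (best of 5, 4, 6, 0); Union gets 9.
Among 1, 2, 3, 9, the best is 9 at N4. Subgame-perfect outcome: (N4, Y) with payoffs (9, 6).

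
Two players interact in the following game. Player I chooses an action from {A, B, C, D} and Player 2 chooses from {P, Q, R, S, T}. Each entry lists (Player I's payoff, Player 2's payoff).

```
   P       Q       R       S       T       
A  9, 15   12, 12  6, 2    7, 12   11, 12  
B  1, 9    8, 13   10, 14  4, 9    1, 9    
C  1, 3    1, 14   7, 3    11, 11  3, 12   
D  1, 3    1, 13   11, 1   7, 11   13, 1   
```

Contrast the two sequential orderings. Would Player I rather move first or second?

If Player I leads: Player 2's best replies are A→P, B→R, C→Q, D→Q; Player I's induced payoffs 9, 10, 1, 1; outcome (B, R), payoffs (10, 14).
If Player 2 leads: Player I's best replies are P→A, Q→A, R→D, S→C, T→D; Player 2's induced payoffs 15, 12, 1, 11, 1; outcome (A, P), payoffs (9, 15).
Player I gets 10 moving first and 9 moving second, so Player I prefers to move first.

first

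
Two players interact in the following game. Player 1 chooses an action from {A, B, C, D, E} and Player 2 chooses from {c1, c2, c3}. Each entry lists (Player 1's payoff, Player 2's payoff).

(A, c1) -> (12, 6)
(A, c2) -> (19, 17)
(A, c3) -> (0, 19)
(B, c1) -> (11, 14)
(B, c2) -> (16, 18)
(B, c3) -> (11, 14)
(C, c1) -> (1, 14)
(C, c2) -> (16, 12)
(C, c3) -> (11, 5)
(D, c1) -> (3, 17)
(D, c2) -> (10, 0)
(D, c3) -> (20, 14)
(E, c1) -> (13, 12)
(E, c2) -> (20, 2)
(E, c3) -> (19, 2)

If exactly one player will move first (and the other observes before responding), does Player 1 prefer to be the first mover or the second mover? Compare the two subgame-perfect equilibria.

second

If Player 1 leads: Player 2's best replies are A→c3, B→c2, C→c1, D→c1, E→c1; Player 1's induced payoffs 0, 16, 1, 3, 13; outcome (B, c2), payoffs (16, 18).
If Player 2 leads: Player 1's best replies are c1→E, c2→E, c3→D; Player 2's induced payoffs 12, 2, 14; outcome (D, c3), payoffs (20, 14).
Player 1 gets 16 moving first and 20 moving second, so Player 1 prefers to move second.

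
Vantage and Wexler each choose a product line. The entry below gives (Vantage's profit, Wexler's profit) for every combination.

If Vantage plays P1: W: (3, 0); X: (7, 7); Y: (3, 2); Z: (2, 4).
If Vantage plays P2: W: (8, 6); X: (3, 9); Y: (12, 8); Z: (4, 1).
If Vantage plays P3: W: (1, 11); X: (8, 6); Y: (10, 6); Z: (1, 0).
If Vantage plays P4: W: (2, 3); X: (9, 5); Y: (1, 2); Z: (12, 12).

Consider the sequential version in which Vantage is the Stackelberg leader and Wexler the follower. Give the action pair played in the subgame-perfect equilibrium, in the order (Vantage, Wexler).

(P4, Z)

Backward induction with Vantage moving first.
- P1: Wexler compares 0, 7, 2, 4 and picks X; Vantage would get 7.
- P2: Wexler compares 6, 9, 8, 1 and picks X; Vantage would get 3.
- P3: Wexler compares 11, 6, 6, 0 and picks W; Vantage would get 1.
- P4: Wexler compares 3, 5, 2, 12 and picks Z; Vantage would get 12.
Among 7, 3, 1, 12, the best is 12 at P4. Subgame-perfect outcome: (P4, Z) with payoffs (12, 12).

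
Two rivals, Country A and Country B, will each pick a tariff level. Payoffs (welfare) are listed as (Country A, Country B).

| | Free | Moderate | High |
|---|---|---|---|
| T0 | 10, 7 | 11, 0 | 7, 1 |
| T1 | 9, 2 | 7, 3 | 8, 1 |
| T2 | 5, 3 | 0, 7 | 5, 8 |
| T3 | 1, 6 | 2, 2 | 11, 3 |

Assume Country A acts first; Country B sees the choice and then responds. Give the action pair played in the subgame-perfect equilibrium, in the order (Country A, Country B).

(T0, Free)

Solve by backward induction (Country A leads).
- T0: BR = Free, leader payoff 10.
- T1: BR = Moderate, leader payoff 7.
- T2: BR = High, leader payoff 5.
- T3: BR = Free, leader payoff 1.
Country A's induced payoffs are 10, 7, 5, 1, so Country A commits to T0. Subgame-perfect outcome: (T0, Free) with payoffs (10, 7).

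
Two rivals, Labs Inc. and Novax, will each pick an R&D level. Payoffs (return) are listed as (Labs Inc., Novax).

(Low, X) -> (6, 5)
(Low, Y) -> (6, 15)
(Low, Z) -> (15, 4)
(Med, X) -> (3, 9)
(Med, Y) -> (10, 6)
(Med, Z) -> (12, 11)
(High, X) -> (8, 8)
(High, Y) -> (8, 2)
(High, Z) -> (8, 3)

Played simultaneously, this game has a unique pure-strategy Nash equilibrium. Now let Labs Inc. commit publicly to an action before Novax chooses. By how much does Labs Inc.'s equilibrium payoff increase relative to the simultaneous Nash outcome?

4

Backward induction with Labs Inc. moving first.
- Low: BR = Y, leader payoff 6.
- Med: BR = Z, leader payoff 12.
- High: BR = X, leader payoff 8.
Maximizing over 6, 12, 8, Labs Inc. chooses Med. Subgame-perfect outcome: (Med, Z) with payoffs (12, 11).
For the simultaneous game, intersect best replies.
Labs Inc.'s best replies: X→High; Y→Med; Z→Low.
Novax's best replies: Low→Y; Med→Z; High→X.
Only (High, X) has each player best-responding; Nash payoffs (8, 8).
Labs Inc.'s commitment gain: 12 − 8 = 4.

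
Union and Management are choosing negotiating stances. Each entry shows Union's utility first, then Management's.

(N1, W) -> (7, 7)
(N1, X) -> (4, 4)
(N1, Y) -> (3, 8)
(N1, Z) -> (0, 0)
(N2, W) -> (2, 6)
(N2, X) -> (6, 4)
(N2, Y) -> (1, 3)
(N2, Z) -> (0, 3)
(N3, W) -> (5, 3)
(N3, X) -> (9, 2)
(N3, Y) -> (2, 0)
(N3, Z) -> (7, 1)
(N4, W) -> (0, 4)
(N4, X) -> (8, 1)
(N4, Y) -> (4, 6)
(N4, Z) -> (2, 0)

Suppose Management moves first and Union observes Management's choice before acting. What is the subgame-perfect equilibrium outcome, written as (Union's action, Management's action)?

Backward induction with Management moving first.
- W: BR = N1, leader payoff 7.
- X: BR = N3, leader payoff 2.
- Y: BR = N4, leader payoff 6.
- Z: BR = N3, leader payoff 1.
Management's induced payoffs are 7, 2, 6, 1, so Management commits to W. Subgame-perfect outcome: (N1, W) with payoffs (7, 7).

(N1, W)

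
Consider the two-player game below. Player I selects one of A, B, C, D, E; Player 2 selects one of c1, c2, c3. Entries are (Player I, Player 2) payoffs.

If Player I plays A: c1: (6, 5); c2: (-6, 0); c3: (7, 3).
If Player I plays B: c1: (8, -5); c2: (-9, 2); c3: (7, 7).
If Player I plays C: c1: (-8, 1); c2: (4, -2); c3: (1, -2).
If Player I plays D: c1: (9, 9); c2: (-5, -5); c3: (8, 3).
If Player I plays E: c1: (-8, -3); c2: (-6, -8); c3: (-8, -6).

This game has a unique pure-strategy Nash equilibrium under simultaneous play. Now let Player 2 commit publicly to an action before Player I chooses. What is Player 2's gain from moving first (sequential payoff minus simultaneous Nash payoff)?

Solve by backward induction (Player 2 leads).
- c1: Player I compares 6, 8, -8, 9, -8 and picks D; Player 2 would get 9.
- c2: Player I compares -6, -9, 4, -5, -6 and picks C; Player 2 would get -2.
- c3: Player I compares 7, 7, 1, 8, -8 and picks D; Player 2 would get 3.
Player 2's induced payoffs are 9, -2, 3, so Player 2 commits to c1. Subgame-perfect outcome: (D, c1) with payoffs (9, 9).
For the simultaneous game, intersect best replies.
Player I's best replies: c1→D; c2→C; c3→D.
Player 2's best replies: A→c1; B→c3; C→c1; D→c1; E→c1.
The unique mutual best reply is (D, c1), giving (9, 9).
Player 2's commitment gain: 9 − 9 = 0.

0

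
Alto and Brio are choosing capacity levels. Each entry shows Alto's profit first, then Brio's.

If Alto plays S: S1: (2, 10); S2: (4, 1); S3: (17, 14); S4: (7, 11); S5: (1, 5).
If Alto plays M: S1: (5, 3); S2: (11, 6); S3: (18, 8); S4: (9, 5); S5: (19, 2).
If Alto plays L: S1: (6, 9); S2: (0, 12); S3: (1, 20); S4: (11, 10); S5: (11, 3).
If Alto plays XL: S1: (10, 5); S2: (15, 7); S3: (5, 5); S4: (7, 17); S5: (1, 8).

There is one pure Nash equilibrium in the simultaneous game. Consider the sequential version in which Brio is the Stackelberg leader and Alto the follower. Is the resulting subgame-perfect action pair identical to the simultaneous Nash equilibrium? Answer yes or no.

no

Solve by backward induction (Brio leads).
- S1: Alto compares 2, 5, 6, 10 and picks XL; Brio would get 5.
- S2: Alto compares 4, 11, 0, 15 and picks XL; Brio would get 7.
- S3: Alto compares 17, 18, 1, 5 and picks M; Brio would get 8.
- S4: Alto compares 7, 9, 11, 7 and picks L; Brio would get 10.
- S5: Alto compares 1, 19, 11, 1 and picks M; Brio would get 2.
Among 5, 7, 8, 10, 2, the best is 10 at S4. Subgame-perfect outcome: (L, S4) with payoffs (11, 10).
Under simultaneous play:
Alto's best replies: S1→XL; S2→XL; S3→M; S4→L; S5→M.
Brio's best replies: S→S3; M→S3; L→S3; XL→S4.
Only (M, S3) has each player best-responding; Nash payoffs (18, 8).
Sequential outcome (L, S4) differs from the Nash profile (M, S3).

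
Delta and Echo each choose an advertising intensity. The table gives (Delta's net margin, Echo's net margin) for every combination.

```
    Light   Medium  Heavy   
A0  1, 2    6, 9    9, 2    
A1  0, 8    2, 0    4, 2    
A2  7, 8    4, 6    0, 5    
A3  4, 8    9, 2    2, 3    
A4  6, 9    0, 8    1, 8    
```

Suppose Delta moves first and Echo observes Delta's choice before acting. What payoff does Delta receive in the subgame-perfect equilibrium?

7

Echo best-responds to each possible Delta move:
- A0 → Echo plays Medium (best of 2, 9, 2); Delta gets 6.
- A1 → Echo plays Light (best of 8, 0, 2); Delta gets 0.
- A2 → Echo plays Light (best of 8, 6, 5); Delta gets 7.
- A3 → Echo plays Light (best of 8, 2, 3); Delta gets 4.
- A4 → Echo plays Light (best of 9, 8, 8); Delta gets 6.
Delta's induced payoffs are 6, 0, 7, 4, 6, so Delta commits to A2. Subgame-perfect outcome: (A2, Light) with payoffs (7, 8).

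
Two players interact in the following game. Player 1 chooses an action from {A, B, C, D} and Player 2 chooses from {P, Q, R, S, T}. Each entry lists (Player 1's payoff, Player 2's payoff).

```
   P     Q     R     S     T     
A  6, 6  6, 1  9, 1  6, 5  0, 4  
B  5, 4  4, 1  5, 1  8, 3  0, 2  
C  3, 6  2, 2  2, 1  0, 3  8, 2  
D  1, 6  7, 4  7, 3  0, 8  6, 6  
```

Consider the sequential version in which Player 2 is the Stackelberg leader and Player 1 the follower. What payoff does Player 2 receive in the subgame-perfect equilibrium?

Player 1 best-responds to each possible Player 2 move:
- P → Player 1 plays A (best of 6, 5, 3, 1); Player 2 gets 6.
- Q → Player 1 plays D (best of 6, 4, 2, 7); Player 2 gets 4.
- R → Player 1 plays A (best of 9, 5, 2, 7); Player 2 gets 1.
- S → Player 1 plays B (best of 6, 8, 0, 0); Player 2 gets 3.
- T → Player 1 plays C (best of 0, 0, 8, 6); Player 2 gets 2.
Player 2's induced payoffs are 6, 4, 1, 3, 2, so Player 2 commits to P. Subgame-perfect outcome: (A, P) with payoffs (6, 6).

6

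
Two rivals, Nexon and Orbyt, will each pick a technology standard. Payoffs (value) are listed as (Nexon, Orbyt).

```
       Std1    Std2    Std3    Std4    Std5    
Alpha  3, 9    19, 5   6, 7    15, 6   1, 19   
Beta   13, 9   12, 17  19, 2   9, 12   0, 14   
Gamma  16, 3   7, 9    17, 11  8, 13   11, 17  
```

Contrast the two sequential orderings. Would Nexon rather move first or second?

first

If Nexon leads: Orbyt's best replies are Alpha→Std5, Beta→Std2, Gamma→Std5; Nexon's induced payoffs 1, 12, 11; outcome (Beta, Std2), payoffs (12, 17).
If Orbyt leads: Nexon's best replies are Std1→Gamma, Std2→Alpha, Std3→Beta, Std4→Alpha, Std5→Gamma; Orbyt's induced payoffs 3, 5, 2, 6, 17; outcome (Gamma, Std5), payoffs (11, 17).
Nexon gets 12 moving first and 11 moving second, so Nexon prefers to move first.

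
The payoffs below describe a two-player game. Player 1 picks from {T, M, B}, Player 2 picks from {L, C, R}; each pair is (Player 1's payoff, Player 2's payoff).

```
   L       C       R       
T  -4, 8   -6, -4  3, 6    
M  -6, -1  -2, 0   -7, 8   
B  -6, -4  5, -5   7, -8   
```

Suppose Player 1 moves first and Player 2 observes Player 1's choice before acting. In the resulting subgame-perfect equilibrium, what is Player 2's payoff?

Backward induction with Player 1 moving first.
- T: BR = L, leader payoff -4.
- M: BR = R, leader payoff -7.
- B: BR = L, leader payoff -6.
Among -4, -7, -6, the best is -4 at T. Subgame-perfect outcome: (T, L) with payoffs (-4, 8).

8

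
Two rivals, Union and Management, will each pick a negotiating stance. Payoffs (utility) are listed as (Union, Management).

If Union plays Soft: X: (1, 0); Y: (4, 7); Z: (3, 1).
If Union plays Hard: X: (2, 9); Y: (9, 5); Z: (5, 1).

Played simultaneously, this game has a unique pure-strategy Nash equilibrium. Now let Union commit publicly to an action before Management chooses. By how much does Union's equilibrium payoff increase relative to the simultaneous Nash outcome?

2

Management best-responds to each possible Union move:
- Soft → Management plays Y (best of 0, 7, 1); Union gets 4.
- Hard → Management plays X (best of 9, 5, 1); Union gets 2.
Union's induced payoffs are 4, 2, so Union commits to Soft. Subgame-perfect outcome: (Soft, Y) with payoffs (4, 7).
For the simultaneous game, intersect best replies.
Union's best replies: X→Hard; Y→Hard; Z→Hard.
Management's best replies: Soft→Y; Hard→X.
Only (Hard, X) has each player best-responding; Nash payoffs (2, 9).
Union's commitment gain: 4 − 2 = 2.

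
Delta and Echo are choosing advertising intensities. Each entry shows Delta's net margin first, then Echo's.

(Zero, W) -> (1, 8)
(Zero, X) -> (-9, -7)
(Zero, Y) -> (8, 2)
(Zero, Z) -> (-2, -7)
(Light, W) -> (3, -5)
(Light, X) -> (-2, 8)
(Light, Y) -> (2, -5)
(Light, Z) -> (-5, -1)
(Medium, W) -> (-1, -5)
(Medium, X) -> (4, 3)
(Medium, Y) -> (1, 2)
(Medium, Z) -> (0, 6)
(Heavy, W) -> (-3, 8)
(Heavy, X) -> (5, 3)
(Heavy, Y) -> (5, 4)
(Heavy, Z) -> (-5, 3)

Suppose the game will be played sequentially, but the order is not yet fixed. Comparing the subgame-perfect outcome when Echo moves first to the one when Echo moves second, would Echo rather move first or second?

second

If Delta leads: Echo's best replies are Zero→W, Light→X, Medium→Z, Heavy→W; Delta's induced payoffs 1, -2, 0, -3; outcome (Zero, W), payoffs (1, 8).
If Echo leads: Delta's best replies are W→Light, X→Heavy, Y→Zero, Z→Medium; Echo's induced payoffs -5, 3, 2, 6; outcome (Medium, Z), payoffs (0, 6).
Echo gets 6 moving first and 8 moving second, so Echo prefers to move second.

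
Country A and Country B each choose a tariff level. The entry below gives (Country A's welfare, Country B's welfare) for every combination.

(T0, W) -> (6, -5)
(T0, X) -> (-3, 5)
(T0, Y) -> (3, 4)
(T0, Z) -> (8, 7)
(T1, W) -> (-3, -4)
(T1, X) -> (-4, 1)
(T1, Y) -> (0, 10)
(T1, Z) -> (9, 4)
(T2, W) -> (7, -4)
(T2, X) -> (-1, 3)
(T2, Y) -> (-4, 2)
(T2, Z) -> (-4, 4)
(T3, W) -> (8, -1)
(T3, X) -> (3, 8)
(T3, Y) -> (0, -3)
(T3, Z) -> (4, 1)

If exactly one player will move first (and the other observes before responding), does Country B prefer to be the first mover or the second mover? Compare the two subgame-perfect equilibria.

If Country A leads: Country B's best replies are T0→Z, T1→Y, T2→Z, T3→X; Country A's induced payoffs 8, 0, -4, 3; outcome (T0, Z), payoffs (8, 7).
If Country B leads: Country A's best replies are W→T3, X→T3, Y→T0, Z→T1; Country B's induced payoffs -1, 8, 4, 4; outcome (T3, X), payoffs (3, 8).
Country B gets 8 moving first and 7 moving second, so Country B prefers to move first.

first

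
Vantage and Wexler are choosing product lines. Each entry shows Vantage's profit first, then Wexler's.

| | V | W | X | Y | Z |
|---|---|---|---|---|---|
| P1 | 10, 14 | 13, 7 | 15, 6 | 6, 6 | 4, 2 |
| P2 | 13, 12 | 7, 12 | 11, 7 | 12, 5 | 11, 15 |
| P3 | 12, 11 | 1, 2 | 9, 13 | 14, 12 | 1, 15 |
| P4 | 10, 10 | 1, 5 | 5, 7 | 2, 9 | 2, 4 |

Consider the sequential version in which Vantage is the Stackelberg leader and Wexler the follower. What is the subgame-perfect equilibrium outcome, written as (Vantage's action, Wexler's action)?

Wexler best-responds to each possible Vantage move:
- P1: Wexler compares 14, 7, 6, 6, 2 and picks V; Vantage would get 10.
- P2: Wexler compares 12, 12, 7, 5, 15 and picks Z; Vantage would get 11.
- P3: Wexler compares 11, 2, 13, 12, 15 and picks Z; Vantage would get 1.
- P4: Wexler compares 10, 5, 7, 9, 4 and picks V; Vantage would get 10.
Maximizing over 10, 11, 1, 10, Vantage chooses P2. Subgame-perfect outcome: (P2, Z) with payoffs (11, 15).

(P2, Z)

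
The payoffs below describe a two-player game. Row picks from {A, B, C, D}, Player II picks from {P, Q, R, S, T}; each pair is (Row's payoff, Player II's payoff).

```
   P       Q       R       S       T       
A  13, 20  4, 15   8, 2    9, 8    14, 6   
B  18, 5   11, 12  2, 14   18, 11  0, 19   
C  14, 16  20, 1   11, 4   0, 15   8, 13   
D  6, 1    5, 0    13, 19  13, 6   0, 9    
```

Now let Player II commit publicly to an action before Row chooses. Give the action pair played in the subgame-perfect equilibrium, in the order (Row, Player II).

Row best-responds to each possible Player II move:
- P → Row plays B (best of 13, 18, 14, 6); Player II gets 5.
- Q → Row plays C (best of 4, 11, 20, 5); Player II gets 1.
- R → Row plays D (best of 8, 2, 11, 13); Player II gets 19.
- S → Row plays B (best of 9, 18, 0, 13); Player II gets 11.
- T → Row plays A (best of 14, 0, 8, 0); Player II gets 6.
Player II's induced payoffs are 5, 1, 19, 11, 6, so Player II commits to R. Subgame-perfect outcome: (D, R) with payoffs (13, 19).

(D, R)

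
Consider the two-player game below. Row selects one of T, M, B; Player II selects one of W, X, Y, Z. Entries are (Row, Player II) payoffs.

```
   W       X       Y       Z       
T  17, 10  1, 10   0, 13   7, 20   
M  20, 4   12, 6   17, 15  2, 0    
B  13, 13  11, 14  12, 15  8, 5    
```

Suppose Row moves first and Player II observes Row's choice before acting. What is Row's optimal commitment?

M

Work backward from Player II's decision.
- T: Player II compares 10, 10, 13, 20 and picks Z; Row would get 7.
- M: Player II compares 4, 6, 15, 0 and picks Y; Row would get 17.
- B: Player II compares 13, 14, 15, 5 and picks Y; Row would get 12.
Row's induced payoffs are 7, 17, 12, so Row commits to M. Subgame-perfect outcome: (M, Y) with payoffs (17, 15).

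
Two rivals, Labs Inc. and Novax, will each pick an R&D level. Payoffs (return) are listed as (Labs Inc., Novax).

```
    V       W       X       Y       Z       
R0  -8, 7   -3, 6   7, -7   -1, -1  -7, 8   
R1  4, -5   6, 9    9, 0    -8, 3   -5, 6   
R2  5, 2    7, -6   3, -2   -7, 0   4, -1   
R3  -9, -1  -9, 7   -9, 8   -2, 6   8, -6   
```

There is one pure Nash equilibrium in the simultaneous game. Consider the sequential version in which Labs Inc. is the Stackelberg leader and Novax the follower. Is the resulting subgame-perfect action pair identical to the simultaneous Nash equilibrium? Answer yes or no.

no

Backward induction with Labs Inc. moving first.
- R0: BR = Z, leader payoff -7.
- R1: BR = W, leader payoff 6.
- R2: BR = V, leader payoff 5.
- R3: BR = X, leader payoff -9.
Among -7, 6, 5, -9, the best is 6 at R1. Subgame-perfect outcome: (R1, W) with payoffs (6, 9).
For the simultaneous game, intersect best replies.
Labs Inc.'s best replies: V→R2; W→R2; X→R1; Y→R0; Z→R3.
Novax's best replies: R0→Z; R1→W; R2→V; R3→X.
Only (R2, V) has each player best-responding; Nash payoffs (5, 2).
Sequential outcome (R1, W) differs from the Nash profile (R2, V).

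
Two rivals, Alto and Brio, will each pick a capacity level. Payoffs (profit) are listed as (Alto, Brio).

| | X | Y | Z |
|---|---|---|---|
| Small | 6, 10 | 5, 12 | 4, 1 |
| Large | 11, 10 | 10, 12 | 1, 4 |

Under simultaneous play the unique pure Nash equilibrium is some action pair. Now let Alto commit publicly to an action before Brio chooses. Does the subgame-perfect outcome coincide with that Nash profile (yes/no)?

yes

Work backward from Brio's decision.
- Small: BR = Y, leader payoff 5.
- Large: BR = Y, leader payoff 10.
Among 5, 10, the best is 10 at Large. Subgame-perfect outcome: (Large, Y) with payoffs (10, 12).
Under simultaneous play:
Alto's best replies: X→Large; Y→Large; Z→Small.
Brio's best replies: Small→Y; Large→Y.
The unique mutual best reply is (Large, Y), giving (10, 12).
Sequential outcome (Large, Y) coincides with the Nash profile (Large, Y).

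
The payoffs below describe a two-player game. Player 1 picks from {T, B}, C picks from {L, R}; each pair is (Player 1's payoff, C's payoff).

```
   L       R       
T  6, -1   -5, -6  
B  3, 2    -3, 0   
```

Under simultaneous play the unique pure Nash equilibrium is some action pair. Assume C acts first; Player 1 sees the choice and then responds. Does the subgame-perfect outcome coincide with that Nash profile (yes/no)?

Player 1 best-responds to each possible C move:
- L → Player 1 plays T (best of 6, 3); C gets -1.
- R → Player 1 plays B (best of -5, -3); C gets 0.
Among -1, 0, the best is 0 at R. Subgame-perfect outcome: (B, R) with payoffs (-3, 0).
For the simultaneous game, intersect best replies.
Player 1's best replies: L→T; R→B.
C's best replies: T→L; B→L.
The unique mutual best reply is (T, L), giving (6, -1).
Sequential outcome (B, R) differs from the Nash profile (T, L).

no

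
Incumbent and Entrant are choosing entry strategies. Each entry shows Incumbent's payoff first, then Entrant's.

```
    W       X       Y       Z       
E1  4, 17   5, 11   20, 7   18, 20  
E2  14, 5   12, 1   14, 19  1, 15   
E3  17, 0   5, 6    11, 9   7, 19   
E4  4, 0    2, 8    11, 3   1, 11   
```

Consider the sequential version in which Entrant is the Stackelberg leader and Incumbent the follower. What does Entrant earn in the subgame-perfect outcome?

Backward induction with Entrant moving first.
- W → Incumbent plays E3 (best of 4, 14, 17, 4); Entrant gets 0.
- X → Incumbent plays E2 (best of 5, 12, 5, 2); Entrant gets 1.
- Y → Incumbent plays E1 (best of 20, 14, 11, 11); Entrant gets 7.
- Z → Incumbent plays E1 (best of 18, 1, 7, 1); Entrant gets 20.
Maximizing over 0, 1, 7, 20, Entrant chooses Z. Subgame-perfect outcome: (E1, Z) with payoffs (18, 20).

20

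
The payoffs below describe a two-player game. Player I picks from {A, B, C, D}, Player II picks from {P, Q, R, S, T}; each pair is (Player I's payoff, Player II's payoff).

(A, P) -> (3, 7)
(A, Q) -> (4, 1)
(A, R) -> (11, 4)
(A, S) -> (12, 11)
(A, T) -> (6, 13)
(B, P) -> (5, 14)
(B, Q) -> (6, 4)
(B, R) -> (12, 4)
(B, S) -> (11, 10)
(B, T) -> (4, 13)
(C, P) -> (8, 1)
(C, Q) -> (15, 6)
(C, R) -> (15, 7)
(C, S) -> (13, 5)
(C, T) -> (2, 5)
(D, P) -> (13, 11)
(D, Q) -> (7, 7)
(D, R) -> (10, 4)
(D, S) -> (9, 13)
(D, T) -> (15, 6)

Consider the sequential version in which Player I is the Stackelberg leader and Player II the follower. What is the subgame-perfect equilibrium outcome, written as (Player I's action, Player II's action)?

(C, R)

Backward induction with Player I moving first.
- A → Player II plays T (best of 7, 1, 4, 11, 13); Player I gets 6.
- B → Player II plays P (best of 14, 4, 4, 10, 13); Player I gets 5.
- C → Player II plays R (best of 1, 6, 7, 5, 5); Player I gets 15.
- D → Player II plays S (best of 11, 7, 4, 13, 6); Player I gets 9.
Maximizing over 6, 5, 15, 9, Player I chooses C. Subgame-perfect outcome: (C, R) with payoffs (15, 7).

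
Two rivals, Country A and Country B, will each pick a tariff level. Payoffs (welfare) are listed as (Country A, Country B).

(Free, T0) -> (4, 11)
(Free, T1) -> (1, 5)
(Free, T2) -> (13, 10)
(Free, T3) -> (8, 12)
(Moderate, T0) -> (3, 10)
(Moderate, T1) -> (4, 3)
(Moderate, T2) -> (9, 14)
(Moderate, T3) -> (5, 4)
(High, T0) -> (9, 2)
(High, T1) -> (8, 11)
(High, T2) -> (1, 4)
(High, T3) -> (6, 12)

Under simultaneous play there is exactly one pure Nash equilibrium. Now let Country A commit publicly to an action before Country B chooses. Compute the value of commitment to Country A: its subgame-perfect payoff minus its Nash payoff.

Work backward from Country B's decision.
- Free: BR = T3, leader payoff 8.
- Moderate: BR = T2, leader payoff 9.
- High: BR = T3, leader payoff 6.
Maximizing over 8, 9, 6, Country A chooses Moderate. Subgame-perfect outcome: (Moderate, T2) with payoffs (9, 14).
Now find the simultaneous Nash equilibrium.
Country A's best replies: T0→High; T1→High; T2→Free; T3→Free.
Country B's best replies: Free→T3; Moderate→T2; High→T3.
Only (Free, T3) has each player best-responding; Nash payoffs (8, 12).
Country A's commitment gain: 9 − 8 = 1.

1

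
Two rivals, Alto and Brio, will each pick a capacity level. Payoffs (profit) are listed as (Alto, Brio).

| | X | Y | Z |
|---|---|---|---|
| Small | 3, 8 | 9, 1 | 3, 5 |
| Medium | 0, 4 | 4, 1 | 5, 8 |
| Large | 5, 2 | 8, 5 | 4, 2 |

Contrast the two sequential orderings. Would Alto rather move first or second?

first

If Alto leads: Brio's best replies are Small→X, Medium→Z, Large→Y; Alto's induced payoffs 3, 5, 8; outcome (Large, Y), payoffs (8, 5).
If Brio leads: Alto's best replies are X→Large, Y→Small, Z→Medium; Brio's induced payoffs 2, 1, 8; outcome (Medium, Z), payoffs (5, 8).
Alto gets 8 moving first and 5 moving second, so Alto prefers to move first.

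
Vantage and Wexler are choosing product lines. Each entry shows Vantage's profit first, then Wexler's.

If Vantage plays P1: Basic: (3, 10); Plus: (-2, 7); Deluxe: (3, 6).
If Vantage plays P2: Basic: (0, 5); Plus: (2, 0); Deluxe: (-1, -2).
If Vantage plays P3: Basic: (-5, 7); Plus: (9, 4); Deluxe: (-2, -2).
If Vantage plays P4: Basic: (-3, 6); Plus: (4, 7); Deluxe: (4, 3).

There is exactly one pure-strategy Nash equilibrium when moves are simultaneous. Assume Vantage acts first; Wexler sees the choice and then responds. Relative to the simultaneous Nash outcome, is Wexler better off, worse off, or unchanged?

worse off

Work backward from Wexler's decision.
- P1: Wexler compares 10, 7, 6 and picks Basic; Vantage would get 3.
- P2: Wexler compares 5, 0, -2 and picks Basic; Vantage would get 0.
- P3: Wexler compares 7, 4, -2 and picks Basic; Vantage would get -5.
- P4: Wexler compares 6, 7, 3 and picks Plus; Vantage would get 4.
Among 3, 0, -5, 4, the best is 4 at P4. Subgame-perfect outcome: (P4, Plus) with payoffs (4, 7).
Under simultaneous play:
Vantage's best replies: Basic→P1; Plus→P3; Deluxe→P4.
Wexler's best replies: P1→Basic; P2→Basic; P3→Basic; P4→Plus.
Only (P1, Basic) has each player best-responding; Nash payoffs (3, 10).
Wexler earns 7 sequentially versus 10 at the Nash outcome: worse off.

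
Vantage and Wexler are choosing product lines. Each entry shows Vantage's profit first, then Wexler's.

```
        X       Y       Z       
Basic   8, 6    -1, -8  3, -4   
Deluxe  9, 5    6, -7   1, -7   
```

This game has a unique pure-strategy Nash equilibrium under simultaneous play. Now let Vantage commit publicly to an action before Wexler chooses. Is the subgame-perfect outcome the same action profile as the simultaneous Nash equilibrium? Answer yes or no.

yes

Backward induction with Vantage moving first.
- Basic → Wexler plays X (best of 6, -8, -4); Vantage gets 8.
- Deluxe → Wexler plays X (best of 5, -7, -7); Vantage gets 9.
Maximizing over 8, 9, Vantage chooses Deluxe. Subgame-perfect outcome: (Deluxe, X) with payoffs (9, 5).
Under simultaneous play:
Vantage's best replies: X→Deluxe; Y→Deluxe; Z→Basic.
Wexler's best replies: Basic→X; Deluxe→X.
The unique mutual best reply is (Deluxe, X), giving (9, 5).
Sequential outcome (Deluxe, X) coincides with the Nash profile (Deluxe, X).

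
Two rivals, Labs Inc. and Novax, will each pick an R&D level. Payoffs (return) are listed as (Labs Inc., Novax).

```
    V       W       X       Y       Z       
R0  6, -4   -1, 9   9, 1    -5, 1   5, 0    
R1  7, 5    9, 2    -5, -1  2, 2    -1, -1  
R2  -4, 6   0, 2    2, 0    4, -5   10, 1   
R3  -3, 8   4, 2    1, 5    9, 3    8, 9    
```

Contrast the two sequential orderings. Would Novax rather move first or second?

If Labs Inc. leads: Novax's best replies are R0→W, R1→V, R2→V, R3→Z; Labs Inc.'s induced payoffs -1, 7, -4, 8; outcome (R3, Z), payoffs (8, 9).
If Novax leads: Labs Inc.'s best replies are V→R1, W→R1, X→R0, Y→R3, Z→R2; Novax's induced payoffs 5, 2, 1, 3, 1; outcome (R1, V), payoffs (7, 5).
Novax gets 5 moving first and 9 moving second, so Novax prefers to move second.

second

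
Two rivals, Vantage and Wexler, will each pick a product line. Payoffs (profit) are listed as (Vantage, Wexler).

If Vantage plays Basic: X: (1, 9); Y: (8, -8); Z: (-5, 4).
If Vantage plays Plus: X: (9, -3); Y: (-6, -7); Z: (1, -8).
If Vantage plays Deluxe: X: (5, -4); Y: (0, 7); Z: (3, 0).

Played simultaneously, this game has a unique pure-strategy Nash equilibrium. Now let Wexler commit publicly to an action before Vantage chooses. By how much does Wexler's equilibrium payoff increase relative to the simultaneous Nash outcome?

Backward induction with Wexler moving first.
- X → Vantage plays Plus (best of 1, 9, 5); Wexler gets -3.
- Y → Vantage plays Basic (best of 8, -6, 0); Wexler gets -8.
- Z → Vantage plays Deluxe (best of -5, 1, 3); Wexler gets 0.
Among -3, -8, 0, the best is 0 at Z. Subgame-perfect outcome: (Deluxe, Z) with payoffs (3, 0).
Under simultaneous play:
Vantage's best replies: X→Plus; Y→Basic; Z→Deluxe.
Wexler's best replies: Basic→X; Plus→X; Deluxe→Y.
Only (Plus, X) has each player best-responding; Nash payoffs (9, -3).
Wexler's commitment gain: 0 − -3 = 3.

3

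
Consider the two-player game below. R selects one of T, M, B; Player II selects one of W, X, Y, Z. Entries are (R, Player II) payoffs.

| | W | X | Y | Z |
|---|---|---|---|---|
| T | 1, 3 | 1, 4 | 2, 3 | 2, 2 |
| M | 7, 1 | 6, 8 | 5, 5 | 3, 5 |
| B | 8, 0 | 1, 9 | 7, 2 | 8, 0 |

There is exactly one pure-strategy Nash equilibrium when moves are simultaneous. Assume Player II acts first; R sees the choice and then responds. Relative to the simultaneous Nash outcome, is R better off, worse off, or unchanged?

Work backward from R's decision.
- W: R compares 1, 7, 8 and picks B; Player II would get 0.
- X: R compares 1, 6, 1 and picks M; Player II would get 8.
- Y: R compares 2, 5, 7 and picks B; Player II would get 2.
- Z: R compares 2, 3, 8 and picks B; Player II would get 0.
Player II's induced payoffs are 0, 8, 2, 0, so Player II commits to X. Subgame-perfect outcome: (M, X) with payoffs (6, 8).
Now find the simultaneous Nash equilibrium.
R's best replies: W→B; X→M; Y→B; Z→B.
Player II's best replies: T→X; M→X; B→X.
Only (M, X) has each player best-responding; Nash payoffs (6, 8).
R earns 6 sequentially versus 6 at the Nash outcome: unchanged.

unchanged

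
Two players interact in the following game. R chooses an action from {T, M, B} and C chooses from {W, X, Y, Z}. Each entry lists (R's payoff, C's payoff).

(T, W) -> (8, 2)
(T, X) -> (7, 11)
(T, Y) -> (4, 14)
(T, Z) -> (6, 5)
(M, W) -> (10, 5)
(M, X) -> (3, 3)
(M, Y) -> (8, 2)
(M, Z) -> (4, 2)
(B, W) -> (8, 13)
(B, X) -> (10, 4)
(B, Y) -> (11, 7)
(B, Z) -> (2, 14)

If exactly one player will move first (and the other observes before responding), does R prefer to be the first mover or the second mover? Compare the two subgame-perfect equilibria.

second

If R leads: C's best replies are T→Y, M→W, B→Z; R's induced payoffs 4, 10, 2; outcome (M, W), payoffs (10, 5).
If C leads: R's best replies are W→M, X→B, Y→B, Z→T; C's induced payoffs 5, 4, 7, 5; outcome (B, Y), payoffs (11, 7).
R gets 10 moving first and 11 moving second, so R prefers to move second.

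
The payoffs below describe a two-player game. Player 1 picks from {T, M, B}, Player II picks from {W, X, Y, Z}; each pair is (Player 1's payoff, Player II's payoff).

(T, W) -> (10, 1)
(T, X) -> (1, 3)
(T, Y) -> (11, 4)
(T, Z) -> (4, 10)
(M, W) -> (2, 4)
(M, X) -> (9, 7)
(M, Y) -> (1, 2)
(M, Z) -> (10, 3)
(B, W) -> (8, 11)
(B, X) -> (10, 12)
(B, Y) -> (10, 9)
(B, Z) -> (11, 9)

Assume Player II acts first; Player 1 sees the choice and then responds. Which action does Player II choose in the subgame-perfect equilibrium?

Backward induction with Player II moving first.
- W: Player 1 compares 10, 2, 8 and picks T; Player II would get 1.
- X: Player 1 compares 1, 9, 10 and picks B; Player II would get 12.
- Y: Player 1 compares 11, 1, 10 and picks T; Player II would get 4.
- Z: Player 1 compares 4, 10, 11 and picks B; Player II would get 9.
Among 1, 12, 4, 9, the best is 12 at X. Subgame-perfect outcome: (B, X) with payoffs (10, 12).

X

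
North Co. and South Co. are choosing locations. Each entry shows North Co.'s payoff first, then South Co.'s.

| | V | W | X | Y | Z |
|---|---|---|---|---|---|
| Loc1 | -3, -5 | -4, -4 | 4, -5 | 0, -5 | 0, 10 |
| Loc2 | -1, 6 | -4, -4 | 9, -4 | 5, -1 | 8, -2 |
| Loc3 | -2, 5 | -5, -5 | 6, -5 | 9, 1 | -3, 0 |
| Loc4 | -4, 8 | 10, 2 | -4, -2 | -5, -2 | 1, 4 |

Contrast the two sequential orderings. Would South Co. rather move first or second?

second

If North Co. leads: South Co.'s best replies are Loc1→Z, Loc2→V, Loc3→V, Loc4→V; North Co.'s induced payoffs 0, -1, -2, -4; outcome (Loc1, Z), payoffs (0, 10).
If South Co. leads: North Co.'s best replies are V→Loc2, W→Loc4, X→Loc2, Y→Loc3, Z→Loc2; South Co.'s induced payoffs 6, 2, -4, 1, -2; outcome (Loc2, V), payoffs (-1, 6).
South Co. gets 6 moving first and 10 moving second, so South Co. prefers to move second.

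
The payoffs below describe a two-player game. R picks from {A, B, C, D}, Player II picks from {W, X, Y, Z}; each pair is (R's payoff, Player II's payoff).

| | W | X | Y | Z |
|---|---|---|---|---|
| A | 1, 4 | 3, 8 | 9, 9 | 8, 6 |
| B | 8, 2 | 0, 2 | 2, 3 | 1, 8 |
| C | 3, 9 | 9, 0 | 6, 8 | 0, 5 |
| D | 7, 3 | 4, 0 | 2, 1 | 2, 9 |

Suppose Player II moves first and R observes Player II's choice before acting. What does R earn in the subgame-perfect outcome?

R best-responds to each possible Player II move:
- W → R plays B (best of 1, 8, 3, 7); Player II gets 2.
- X → R plays C (best of 3, 0, 9, 4); Player II gets 0.
- Y → R plays A (best of 9, 2, 6, 2); Player II gets 9.
- Z → R plays A (best of 8, 1, 0, 2); Player II gets 6.
Maximizing over 2, 0, 9, 6, Player II chooses Y. Subgame-perfect outcome: (A, Y) with payoffs (9, 9).

9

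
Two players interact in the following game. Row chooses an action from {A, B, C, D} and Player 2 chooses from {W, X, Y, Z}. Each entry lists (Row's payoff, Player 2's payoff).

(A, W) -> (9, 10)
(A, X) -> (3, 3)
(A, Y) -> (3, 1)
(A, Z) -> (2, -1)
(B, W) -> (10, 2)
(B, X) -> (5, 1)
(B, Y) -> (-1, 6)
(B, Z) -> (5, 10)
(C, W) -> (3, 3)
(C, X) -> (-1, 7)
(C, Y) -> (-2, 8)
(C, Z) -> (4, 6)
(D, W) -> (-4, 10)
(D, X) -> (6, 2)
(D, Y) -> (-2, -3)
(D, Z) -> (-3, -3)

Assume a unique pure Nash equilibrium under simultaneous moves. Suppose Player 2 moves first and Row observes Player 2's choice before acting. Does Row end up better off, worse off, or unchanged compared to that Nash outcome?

Work backward from Row's decision.
- W: Row compares 9, 10, 3, -4 and picks B; Player 2 would get 2.
- X: Row compares 3, 5, -1, 6 and picks D; Player 2 would get 2.
- Y: Row compares 3, -1, -2, -2 and picks A; Player 2 would get 1.
- Z: Row compares 2, 5, 4, -3 and picks B; Player 2 would get 10.
Player 2's induced payoffs are 2, 2, 1, 10, so Player 2 commits to Z. Subgame-perfect outcome: (B, Z) with payoffs (5, 10).
Under simultaneous play:
Row's best replies: W→B; X→D; Y→A; Z→B.
Player 2's best replies: A→W; B→Z; C→Y; D→W.
Only (B, Z) has each player best-responding; Nash payoffs (5, 10).
Row earns 5 sequentially versus 5 at the Nash outcome: unchanged.

unchanged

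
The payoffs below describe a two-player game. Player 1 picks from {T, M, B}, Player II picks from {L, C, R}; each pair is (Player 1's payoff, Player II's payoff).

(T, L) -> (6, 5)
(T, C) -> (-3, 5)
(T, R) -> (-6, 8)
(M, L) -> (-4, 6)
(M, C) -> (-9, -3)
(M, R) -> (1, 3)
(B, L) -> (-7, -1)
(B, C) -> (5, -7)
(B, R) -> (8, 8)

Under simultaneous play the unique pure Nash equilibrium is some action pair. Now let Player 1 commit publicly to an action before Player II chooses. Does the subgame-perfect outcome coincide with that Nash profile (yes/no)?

yes

Solve by backward induction (Player 1 leads).
- T: BR = R, leader payoff -6.
- M: BR = L, leader payoff -4.
- B: BR = R, leader payoff 8.
Among -6, -4, 8, the best is 8 at B. Subgame-perfect outcome: (B, R) with payoffs (8, 8).
For the simultaneous game, intersect best replies.
Player 1's best replies: L→T; C→B; R→B.
Player II's best replies: T→R; M→L; B→R.
Only (B, R) has each player best-responding; Nash payoffs (8, 8).
Sequential outcome (B, R) coincides with the Nash profile (B, R).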